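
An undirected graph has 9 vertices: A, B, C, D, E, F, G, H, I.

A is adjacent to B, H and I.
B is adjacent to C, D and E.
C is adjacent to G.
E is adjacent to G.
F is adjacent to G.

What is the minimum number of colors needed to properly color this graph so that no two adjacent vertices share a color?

C and G are adjacent, so at least 2 colors are needed.
2 colors suffice: color 1 → {B, G, H, I}; color 2 → {A, C, D, E, F}. Every edge joins two different colors.

2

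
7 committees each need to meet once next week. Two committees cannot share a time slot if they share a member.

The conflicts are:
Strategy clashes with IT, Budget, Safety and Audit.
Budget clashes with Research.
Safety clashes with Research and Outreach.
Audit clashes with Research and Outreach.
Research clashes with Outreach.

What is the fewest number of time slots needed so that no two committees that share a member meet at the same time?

3

Safety, Research, Outreach pairwise conflict, so at least 3 time slots are needed.
3 time slots suffice: Strategy=1, IT=2, Budget=2, Safety=2, Audit=2, Research=1, Outreach=3. Each listed conflict is separated.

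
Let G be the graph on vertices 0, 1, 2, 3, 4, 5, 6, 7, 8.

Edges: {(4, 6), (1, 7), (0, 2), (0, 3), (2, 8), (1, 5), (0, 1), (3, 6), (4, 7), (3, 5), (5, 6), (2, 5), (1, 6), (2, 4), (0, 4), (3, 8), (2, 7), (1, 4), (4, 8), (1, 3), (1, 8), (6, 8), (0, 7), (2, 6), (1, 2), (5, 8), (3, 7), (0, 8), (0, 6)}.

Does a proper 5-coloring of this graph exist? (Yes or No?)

No

0, 1, 2, 4, 6, 8 are pairwise adjacent (a clique of size 6), so at least 6 colors are needed.
So 5 colors are not enough.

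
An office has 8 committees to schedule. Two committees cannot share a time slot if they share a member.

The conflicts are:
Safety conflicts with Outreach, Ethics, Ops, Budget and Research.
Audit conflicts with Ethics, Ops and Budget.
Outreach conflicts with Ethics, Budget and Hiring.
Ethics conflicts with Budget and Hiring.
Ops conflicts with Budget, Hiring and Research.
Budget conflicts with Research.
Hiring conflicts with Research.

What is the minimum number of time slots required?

Safety, Ops, Budget, Research all conflict with each other, so at least 4 time slots are needed.
Using 4 time slots: Safety=3, Audit=3, Outreach=4, Ethics=2, Ops=2, Budget=1, Hiring=1, Research=4. Every pair that conflicts lands in different time slots.

4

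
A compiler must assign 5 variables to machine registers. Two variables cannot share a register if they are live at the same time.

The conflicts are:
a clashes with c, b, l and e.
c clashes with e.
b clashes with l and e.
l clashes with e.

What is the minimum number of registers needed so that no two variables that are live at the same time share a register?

a, b, l, e pairwise conflict, so at least 4 registers are needed.
4 registers suffice: a=1, c=3, b=3, l=4, e=2. Every pair that conflicts lands in different registers.

4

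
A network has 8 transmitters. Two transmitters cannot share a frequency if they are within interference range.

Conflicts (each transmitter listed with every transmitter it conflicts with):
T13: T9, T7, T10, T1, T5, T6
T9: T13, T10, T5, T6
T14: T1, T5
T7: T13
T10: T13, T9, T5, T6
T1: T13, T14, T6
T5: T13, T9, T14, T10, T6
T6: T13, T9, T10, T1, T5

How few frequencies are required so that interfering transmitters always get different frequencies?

5

T13, T9, T10, T5, T6 pairwise conflict, so at least 5 frequencies are needed.
A valid assignment using 5 frequencies: T13=1, T9=5, T14=1, T7=2, T10=4, T1=3, T5=3, T6=2. Every pair that conflicts lands in different frequencies.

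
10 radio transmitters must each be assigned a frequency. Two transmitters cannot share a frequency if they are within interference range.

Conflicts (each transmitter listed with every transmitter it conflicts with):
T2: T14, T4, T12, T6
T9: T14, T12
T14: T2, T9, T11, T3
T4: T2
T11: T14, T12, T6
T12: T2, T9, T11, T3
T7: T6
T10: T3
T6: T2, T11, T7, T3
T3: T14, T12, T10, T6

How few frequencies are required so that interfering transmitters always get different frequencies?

2

T9 and T14 conflict, so at least 2 frequencies are needed.
2 frequencies suffice: frequency 1 → {T14, T4, T12, T10, T6}; frequency 2 → {T2, T9, T11, T7, T3}. Every pair that conflicts lands in different frequencies.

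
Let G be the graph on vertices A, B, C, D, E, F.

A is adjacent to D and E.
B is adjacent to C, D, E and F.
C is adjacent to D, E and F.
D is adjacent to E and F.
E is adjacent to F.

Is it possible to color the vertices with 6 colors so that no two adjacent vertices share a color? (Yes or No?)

The chromatic number is 5. B, C, D, E, F are mutually adjacent (a clique of size 5), so at least 5 colors are needed.
One proper 5-coloring: A=3, B=4, C=3, D=2, E=1, F=5.
Since 6 ≥ 5, a proper 6-coloring certainly exists.

Yes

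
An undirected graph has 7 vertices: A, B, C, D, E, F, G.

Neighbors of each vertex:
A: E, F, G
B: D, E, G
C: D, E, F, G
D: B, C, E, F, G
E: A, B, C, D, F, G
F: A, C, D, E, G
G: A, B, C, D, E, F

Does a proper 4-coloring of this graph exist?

C, D, E, F, G form a clique, so at least 5 colors are needed.
So 4 colors are not enough.

No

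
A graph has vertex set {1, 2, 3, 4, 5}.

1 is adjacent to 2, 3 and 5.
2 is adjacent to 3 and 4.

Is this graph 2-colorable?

1, 2, 3 form a triangle, so at least 3 colors are needed.
So 2 colors are not enough.

No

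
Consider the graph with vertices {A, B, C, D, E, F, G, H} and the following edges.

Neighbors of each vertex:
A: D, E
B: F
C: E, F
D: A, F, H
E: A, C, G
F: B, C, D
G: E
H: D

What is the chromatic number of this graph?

3

The cycle E-C-F-D-A-E has odd length 5, so it cannot be 2-colored; at least 3 colors are needed.
One proper 3-coloring: A=green, B=blue, C=blue, D=blue, E=red, F=red, G=blue, H=red. Each edge has distinct colors on its endpoints.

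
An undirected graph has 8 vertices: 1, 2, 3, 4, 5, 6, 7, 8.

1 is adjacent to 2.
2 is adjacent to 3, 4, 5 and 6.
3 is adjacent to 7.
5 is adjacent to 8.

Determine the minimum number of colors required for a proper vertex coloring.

1 and 2 are adjacent, so at least 2 colors are needed.
A valid assignment using 2 colors: 1=b, 2=a, 3=b, 4=b, 5=b, 6=b, 7=a, 8=a. Every edge joins two different colors.

2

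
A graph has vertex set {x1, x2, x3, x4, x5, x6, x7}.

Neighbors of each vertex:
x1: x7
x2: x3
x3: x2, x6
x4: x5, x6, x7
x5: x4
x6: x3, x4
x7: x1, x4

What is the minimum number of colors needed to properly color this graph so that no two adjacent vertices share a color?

x4 and x6 are adjacent, so at least 2 colors are needed.
2 colors suffice: color R → {x1, x3, x4}; color B → {x2, x5, x6, x7}. No two adjacent vertices share a color.

2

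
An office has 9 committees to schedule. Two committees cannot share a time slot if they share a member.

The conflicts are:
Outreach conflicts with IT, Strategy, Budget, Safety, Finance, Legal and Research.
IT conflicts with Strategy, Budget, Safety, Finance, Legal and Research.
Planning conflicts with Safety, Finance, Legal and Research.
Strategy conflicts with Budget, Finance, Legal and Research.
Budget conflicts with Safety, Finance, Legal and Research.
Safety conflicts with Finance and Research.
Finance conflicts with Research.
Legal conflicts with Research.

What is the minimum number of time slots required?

Outreach, IT, Strategy, Budget, Legal, Research pairwise conflict, so at least 6 time slots are needed.
6 time slots suffice: time slot 1 → {Research}; time slot 2 → {Planning, Budget}; time slot 3 → {Outreach}; time slot 4 → {Finance, Legal}; time slot 5 → {IT}; time slot 6 → {Strategy, Safety}. Each listed conflict is separated.

6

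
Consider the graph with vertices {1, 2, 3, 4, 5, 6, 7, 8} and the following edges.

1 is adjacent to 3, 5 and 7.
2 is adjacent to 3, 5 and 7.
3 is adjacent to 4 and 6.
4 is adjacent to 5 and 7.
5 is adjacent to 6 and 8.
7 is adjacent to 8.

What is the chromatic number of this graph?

3 and 4 are adjacent, so at least 2 colors are needed.
A valid assignment using 2 colors: 1=b, 2=b, 3=a, 4=b, 5=a, 6=b, 7=a, 8=b. Each edge has distinct colors on its endpoints.

2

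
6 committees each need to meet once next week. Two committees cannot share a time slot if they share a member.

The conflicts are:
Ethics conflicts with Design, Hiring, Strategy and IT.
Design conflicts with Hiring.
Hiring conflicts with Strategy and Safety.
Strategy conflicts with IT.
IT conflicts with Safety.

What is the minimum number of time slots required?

Ethics, Hiring, Strategy pairwise conflict, so at least 3 time slots are needed.
3 time slots suffice: time slot 1 → {Hiring, IT}; time slot 2 → {Ethics, Safety}; time slot 3 → {Design, Strategy}. Every pair that conflicts lands in different time slots.

3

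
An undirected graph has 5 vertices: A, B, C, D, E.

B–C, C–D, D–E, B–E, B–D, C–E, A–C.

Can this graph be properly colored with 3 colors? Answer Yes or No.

No

B, C, D, E are pairwise adjacent (a clique of size 4), so at least 4 colors are needed.
So 3 colors are not enough.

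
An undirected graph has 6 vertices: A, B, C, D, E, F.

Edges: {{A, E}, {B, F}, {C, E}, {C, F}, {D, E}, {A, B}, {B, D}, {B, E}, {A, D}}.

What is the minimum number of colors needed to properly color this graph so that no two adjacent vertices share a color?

4

A, B, D, E form a clique, so at least 4 colors are needed.
4 colors suffice: color 1 → {B, C}; color 2 → {E, F}; color 3 → {D}; color 4 → {A}. No two adjacent vertices share a color.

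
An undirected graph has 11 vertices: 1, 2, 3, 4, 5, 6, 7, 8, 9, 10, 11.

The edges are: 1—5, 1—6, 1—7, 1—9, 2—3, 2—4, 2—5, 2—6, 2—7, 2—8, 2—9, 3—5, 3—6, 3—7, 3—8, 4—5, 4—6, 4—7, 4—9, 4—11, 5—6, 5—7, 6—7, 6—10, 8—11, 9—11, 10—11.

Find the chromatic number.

5

2, 3, 5, 6, 7 are pairwise adjacent (a clique of size 5), so at least 5 colors are needed.
5 colors suffice: color red → {1, 2, 11}; color blue → {6, 8, 9}; color green → {7, 10}; color yellow → {3, 4}; color purple → {5}. No two adjacent vertices share a color.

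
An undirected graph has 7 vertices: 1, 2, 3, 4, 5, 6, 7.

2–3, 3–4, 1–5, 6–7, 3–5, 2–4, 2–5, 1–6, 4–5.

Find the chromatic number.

4

2, 3, 4, 5 are mutually adjacent (a clique of size 4), so at least 4 colors are needed.
A valid assignment using 4 colors: 1=b, 2=d, 3=b, 4=c, 5=a, 6=a, 7=b. Every edge joins two different colors.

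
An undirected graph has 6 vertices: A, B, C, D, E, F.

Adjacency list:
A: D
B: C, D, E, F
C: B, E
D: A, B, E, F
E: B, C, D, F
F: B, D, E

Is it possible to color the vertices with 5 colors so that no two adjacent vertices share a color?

The chromatic number is 4. B, D, E, F form a clique, so at least 4 colors are needed.
4 colors suffice: color red → {C, D}; color blue → {A, E}; color green → {B}; color yellow → {F}.
Since 5 ≥ 4, a proper 5-coloring certainly exists.

Yes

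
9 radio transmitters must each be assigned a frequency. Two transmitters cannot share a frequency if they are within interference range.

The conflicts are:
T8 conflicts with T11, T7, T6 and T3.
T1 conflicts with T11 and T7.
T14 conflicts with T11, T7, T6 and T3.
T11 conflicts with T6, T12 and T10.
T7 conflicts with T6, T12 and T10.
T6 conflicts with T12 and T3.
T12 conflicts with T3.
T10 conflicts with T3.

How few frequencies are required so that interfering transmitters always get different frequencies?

3

T14, T6, T3 all conflict with each other, so at least 3 frequencies are needed.
3 frequencies suffice: frequency 1 → {T11, T7, T3}; frequency 2 → {T1, T6, T10}; frequency 3 → {T8, T14, T12}. No two conflicting transmitters share a frequency.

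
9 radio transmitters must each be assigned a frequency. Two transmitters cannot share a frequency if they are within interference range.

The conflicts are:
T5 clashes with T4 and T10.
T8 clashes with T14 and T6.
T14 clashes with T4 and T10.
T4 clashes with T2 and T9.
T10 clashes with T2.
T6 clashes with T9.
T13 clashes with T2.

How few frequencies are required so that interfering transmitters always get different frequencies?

3

The cycle T8-T14-T4-T9-T6-T8 has odd length 5, so it cannot be 2-colored; at least 3 frequencies are needed.
Using 3 frequencies: T5=2, T8=3, T14=2, T4=1, T10=1, T6=1, T13=1, T2=2, T9=2. Each listed conflict is separated.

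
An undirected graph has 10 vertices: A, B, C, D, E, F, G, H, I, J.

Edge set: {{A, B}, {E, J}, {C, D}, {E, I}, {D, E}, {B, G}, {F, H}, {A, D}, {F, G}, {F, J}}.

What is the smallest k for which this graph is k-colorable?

3

The cycle D-E-J-F-G-B-A-D has odd length 7, so it cannot be 2-colored; at least 3 colors are needed.
3 colors suffice: color red → {A, C, E, F}; color blue → {D, G, H, I, J}; color green → {B}. No two adjacent vertices share a color.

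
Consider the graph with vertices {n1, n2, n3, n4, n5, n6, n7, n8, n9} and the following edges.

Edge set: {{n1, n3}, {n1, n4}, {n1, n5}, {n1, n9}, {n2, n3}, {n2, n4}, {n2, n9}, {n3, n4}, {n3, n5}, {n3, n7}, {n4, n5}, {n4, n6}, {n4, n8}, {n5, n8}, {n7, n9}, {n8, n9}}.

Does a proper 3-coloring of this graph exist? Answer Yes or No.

n1, n3, n4, n5 form a clique, so at least 4 colors are needed.
So 3 colors are not enough.

No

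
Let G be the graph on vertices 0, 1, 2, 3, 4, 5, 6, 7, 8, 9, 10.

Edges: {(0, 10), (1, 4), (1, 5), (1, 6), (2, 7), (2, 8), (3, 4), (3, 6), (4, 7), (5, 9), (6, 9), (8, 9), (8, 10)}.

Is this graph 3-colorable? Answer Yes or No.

The chromatic number is 3. The cycle 2-7-4-3-6-9-8-2 has odd length 7, so it cannot be 2-colored; at least 3 colors are needed.
3 colors suffice: color red → {0, 4, 5, 6, 8}; color blue → {1, 2, 3, 9, 10}; color green → {7}.
That is already a proper 3-coloring.

Yes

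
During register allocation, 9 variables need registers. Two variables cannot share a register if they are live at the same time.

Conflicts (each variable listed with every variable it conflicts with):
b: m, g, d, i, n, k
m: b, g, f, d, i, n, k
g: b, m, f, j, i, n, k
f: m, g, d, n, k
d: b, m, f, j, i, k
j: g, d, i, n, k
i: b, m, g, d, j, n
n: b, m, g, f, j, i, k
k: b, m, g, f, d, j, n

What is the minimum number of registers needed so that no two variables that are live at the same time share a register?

5

m, g, f, n, k are mutually in conflict, so at least 5 registers are needed.
A valid assignment using 5 registers: b=5, m=4, g=1, f=5, d=1, j=4, i=2, n=3, k=2. Each listed conflict is separated.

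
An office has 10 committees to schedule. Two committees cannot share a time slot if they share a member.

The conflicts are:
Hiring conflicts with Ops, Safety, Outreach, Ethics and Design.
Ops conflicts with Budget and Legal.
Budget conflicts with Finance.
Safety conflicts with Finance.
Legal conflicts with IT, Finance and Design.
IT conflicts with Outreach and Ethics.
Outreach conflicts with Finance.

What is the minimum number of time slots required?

3

The cycle Ethics-IT-Legal-Design-Hiring-Ethics has odd length 5, so it cannot be 2-colored; at least 3 time slots are needed.
3 time slots suffice: time slot 1 → {Hiring, Budget, Legal}; time slot 2 → {Ops, IT, Finance, Design}; time slot 3 → {Safety, Outreach, Ethics}. No two conflicting committees share a time slot.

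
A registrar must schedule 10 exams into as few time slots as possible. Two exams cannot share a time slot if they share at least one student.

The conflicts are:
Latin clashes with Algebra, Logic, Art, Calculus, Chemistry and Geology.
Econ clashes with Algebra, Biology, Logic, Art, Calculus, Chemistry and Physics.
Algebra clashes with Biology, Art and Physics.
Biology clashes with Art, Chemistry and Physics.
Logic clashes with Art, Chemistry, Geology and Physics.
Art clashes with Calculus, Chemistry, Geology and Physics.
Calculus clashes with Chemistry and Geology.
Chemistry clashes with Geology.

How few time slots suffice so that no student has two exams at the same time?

5

Econ, Algebra, Biology, Art, Physics pairwise conflict, so at least 5 time slots are needed.
Using 5 time slots: Latin=2, Econ=2, Algebra=3, Biology=4, Logic=4, Art=1, Calculus=4, Chemistry=3, Geology=5, Physics=5. No two conflicting exams share a time slot.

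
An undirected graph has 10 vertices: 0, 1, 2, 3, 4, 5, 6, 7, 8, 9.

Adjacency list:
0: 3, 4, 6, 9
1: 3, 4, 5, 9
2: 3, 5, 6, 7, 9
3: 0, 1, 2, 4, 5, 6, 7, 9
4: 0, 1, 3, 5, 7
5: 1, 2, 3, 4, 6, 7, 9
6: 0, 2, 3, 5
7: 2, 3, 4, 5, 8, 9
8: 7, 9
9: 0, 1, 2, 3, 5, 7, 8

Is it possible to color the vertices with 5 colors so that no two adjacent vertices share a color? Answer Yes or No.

Yes

The chromatic number is 5. 2, 3, 5, 7, 9 form a clique, so at least 5 colors are needed.
One proper 5-coloring: 0=c, 1=d, 2=e, 3=a, 4=b, 5=c, 6=b, 7=d, 8=a, 9=b.
That is already a proper 5-coloring.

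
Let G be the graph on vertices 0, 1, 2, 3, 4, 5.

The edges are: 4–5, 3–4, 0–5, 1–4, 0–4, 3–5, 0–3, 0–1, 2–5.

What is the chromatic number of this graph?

0, 3, 4, 5 form a clique, so at least 4 colors are needed.
4 colors suffice: color a → {1, 5}; color b → {0, 2}; color c → {4}; color d → {3}. Every edge joins two different colors.

4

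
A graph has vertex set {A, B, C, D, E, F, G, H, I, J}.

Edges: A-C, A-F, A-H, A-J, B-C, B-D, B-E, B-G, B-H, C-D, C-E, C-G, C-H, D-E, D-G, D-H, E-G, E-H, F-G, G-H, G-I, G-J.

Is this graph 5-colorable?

B, C, D, E, G, H are pairwise adjacent (a clique of size 6), so at least 6 colors are needed.
So 5 colors are not enough.

No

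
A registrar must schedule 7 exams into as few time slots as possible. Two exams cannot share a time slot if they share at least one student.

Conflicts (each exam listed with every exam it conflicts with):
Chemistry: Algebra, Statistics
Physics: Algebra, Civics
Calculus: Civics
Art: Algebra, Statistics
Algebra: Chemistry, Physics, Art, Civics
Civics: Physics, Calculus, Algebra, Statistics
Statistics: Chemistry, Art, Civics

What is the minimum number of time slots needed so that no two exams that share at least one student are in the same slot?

Physics, Algebra, Civics are mutually in conflict, so at least 3 time slots are needed.
3 time slots suffice: time slot 1 → {Chemistry, Art, Civics}; time slot 2 → {Calculus, Algebra, Statistics}; time slot 3 → {Physics}. No two conflicting exams share a time slot.

3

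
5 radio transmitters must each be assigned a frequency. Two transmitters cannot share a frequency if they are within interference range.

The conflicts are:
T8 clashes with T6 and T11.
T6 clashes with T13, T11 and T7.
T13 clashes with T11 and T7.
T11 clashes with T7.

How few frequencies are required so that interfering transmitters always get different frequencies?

T6, T13, T11, T7 are mutually in conflict, so at least 4 frequencies are needed.
4 frequencies suffice: frequency 1 → {T11}; frequency 2 → {T6}; frequency 3 → {T8, T7}; frequency 4 → {T13}. No two conflicting transmitters share a frequency.

4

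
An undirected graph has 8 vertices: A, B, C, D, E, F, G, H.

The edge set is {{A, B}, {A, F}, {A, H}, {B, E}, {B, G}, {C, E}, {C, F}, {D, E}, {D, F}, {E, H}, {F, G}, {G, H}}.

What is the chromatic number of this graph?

3

The cycle A-F-D-E-H-A has odd length 5, so it cannot be 2-colored; at least 3 colors are needed.
A valid assignment using 3 colors: A=3, B=2, C=2, D=2, E=1, F=1, G=3, H=2. Each edge has distinct colors on its endpoints.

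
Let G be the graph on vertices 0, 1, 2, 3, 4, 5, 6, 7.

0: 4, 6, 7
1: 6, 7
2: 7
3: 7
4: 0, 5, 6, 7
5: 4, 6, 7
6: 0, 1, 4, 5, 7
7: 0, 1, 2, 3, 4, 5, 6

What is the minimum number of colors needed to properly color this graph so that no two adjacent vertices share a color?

4

0, 4, 6, 7 are pairwise adjacent (a clique of size 4), so at least 4 colors are needed.
4 colors suffice: color red → {7}; color blue → {2, 3, 6}; color green → {1, 4}; color yellow → {0, 5}. Every edge joins two different colors.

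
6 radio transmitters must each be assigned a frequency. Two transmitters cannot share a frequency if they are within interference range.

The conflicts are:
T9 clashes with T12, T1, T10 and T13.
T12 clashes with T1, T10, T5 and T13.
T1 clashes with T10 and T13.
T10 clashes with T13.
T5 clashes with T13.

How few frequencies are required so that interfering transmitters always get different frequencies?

5

T9, T12, T1, T10, T13 are mutually in conflict, so at least 5 frequencies are needed.
5 frequencies suffice: frequency 1 → {T13}; frequency 2 → {T12}; frequency 3 → {T1, T5}; frequency 4 → {T9}; frequency 5 → {T10}. Every pair that conflicts lands in different frequencies.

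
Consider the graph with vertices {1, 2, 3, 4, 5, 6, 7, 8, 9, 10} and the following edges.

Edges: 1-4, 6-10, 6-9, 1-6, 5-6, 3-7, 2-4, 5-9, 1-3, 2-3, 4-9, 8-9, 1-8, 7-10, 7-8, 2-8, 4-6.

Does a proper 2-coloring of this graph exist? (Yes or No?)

No

5, 6, 9 form a triangle, so at least 3 colors are needed.
So 2 colors are not enough.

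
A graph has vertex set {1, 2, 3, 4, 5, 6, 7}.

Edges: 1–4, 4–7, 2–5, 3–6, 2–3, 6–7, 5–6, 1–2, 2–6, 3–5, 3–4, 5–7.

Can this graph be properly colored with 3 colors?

No

2, 3, 5, 6 are pairwise adjacent (a clique of size 4), so at least 4 colors are needed.
So 3 colors are not enough.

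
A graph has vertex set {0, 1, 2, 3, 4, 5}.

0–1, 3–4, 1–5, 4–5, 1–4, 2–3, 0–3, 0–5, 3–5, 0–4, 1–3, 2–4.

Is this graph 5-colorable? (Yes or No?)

The chromatic number is 5. 0, 1, 3, 4, 5 are pairwise adjacent (a clique of size 5), so at least 5 colors are needed.
5 colors suffice: color red → {4}; color blue → {3}; color green → {2, 5}; color yellow → {1}; color purple → {0}.
That is already a proper 5-coloring.

Yes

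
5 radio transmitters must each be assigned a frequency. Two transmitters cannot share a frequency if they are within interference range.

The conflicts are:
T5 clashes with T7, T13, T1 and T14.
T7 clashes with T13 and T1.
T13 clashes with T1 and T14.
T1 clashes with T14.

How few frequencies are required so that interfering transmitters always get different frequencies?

T5, T13, T1, T14 pairwise conflict, so at least 4 frequencies are needed.
Using 4 frequencies: T5=3, T7=4, T13=2, T1=1, T14=4. Every pair that conflicts lands in different frequencies.

4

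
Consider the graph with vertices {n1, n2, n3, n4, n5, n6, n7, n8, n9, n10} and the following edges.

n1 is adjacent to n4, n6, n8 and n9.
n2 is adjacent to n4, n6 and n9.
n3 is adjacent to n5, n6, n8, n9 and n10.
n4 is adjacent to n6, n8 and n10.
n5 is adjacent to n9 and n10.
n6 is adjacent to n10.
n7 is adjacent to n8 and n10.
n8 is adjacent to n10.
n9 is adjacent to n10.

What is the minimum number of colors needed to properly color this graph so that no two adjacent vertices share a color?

n3, n5, n9, n10 are mutually adjacent (a clique of size 4), so at least 4 colors are needed.
One proper 4-coloring: n1=1, n2=1, n3=2, n4=2, n5=4, n6=3, n7=2, n8=3, n9=3, n10=1. No two adjacent vertices share a color.

4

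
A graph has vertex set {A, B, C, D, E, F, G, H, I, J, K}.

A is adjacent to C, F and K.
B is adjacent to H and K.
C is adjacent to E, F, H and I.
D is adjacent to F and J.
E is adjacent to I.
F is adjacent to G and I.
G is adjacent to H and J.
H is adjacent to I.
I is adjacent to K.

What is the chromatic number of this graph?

3

A, C, F form a triangle, so at least 3 colors are needed.
One proper 3-coloring: A=green, B=green, C=red, D=red, E=blue, F=blue, G=red, H=blue, I=green, J=blue, K=red. Every edge joins two different colors.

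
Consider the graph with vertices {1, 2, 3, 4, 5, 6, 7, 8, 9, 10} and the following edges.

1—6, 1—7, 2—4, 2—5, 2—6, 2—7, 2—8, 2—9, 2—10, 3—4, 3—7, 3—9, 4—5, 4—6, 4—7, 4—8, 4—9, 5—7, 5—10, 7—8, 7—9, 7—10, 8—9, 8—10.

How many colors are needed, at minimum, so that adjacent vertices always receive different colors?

2, 4, 7, 8, 9 are pairwise adjacent (a clique of size 5), so at least 5 colors are needed.
A valid assignment using 5 colors: 1=b, 2=b, 3=b, 4=c, 5=d, 6=a, 7=a, 8=e, 9=d, 10=c. No two adjacent vertices share a color.

5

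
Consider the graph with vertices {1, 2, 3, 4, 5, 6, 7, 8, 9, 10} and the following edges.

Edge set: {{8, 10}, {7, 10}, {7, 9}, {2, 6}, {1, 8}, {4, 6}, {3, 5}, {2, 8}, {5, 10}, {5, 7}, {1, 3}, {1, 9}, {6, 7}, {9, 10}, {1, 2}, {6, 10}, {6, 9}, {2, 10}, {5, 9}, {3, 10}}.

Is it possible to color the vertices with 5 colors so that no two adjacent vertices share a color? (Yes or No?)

The chromatic number is 4. 6, 7, 9, 10 are mutually adjacent (a clique of size 4), so at least 4 colors are needed.
One proper 4-coloring: 1=a, 2=c, 3=c, 4=a, 5=b, 6=b, 7=d, 8=b, 9=c, 10=a.
Since 5 ≥ 4, a proper 5-coloring certainly exists.

Yes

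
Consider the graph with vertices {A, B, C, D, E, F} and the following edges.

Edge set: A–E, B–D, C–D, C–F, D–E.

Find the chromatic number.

B and D are adjacent, so at least 2 colors are needed.
2 colors suffice: color red → {A, D, F}; color blue → {B, C, E}. Each edge has distinct colors on its endpoints.

2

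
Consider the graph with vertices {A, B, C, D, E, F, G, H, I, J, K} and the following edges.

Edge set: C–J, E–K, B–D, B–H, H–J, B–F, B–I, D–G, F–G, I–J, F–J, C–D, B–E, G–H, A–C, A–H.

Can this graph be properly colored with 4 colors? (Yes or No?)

Yes

The chromatic number is 3. The cycle D-B-F-J-C-D has odd length 5, so it cannot be 2-colored; at least 3 colors are needed.
A valid assignment using 3 colors: A=red, B=red, C=green, D=blue, E=blue, F=blue, G=red, H=blue, I=blue, J=red, K=red.
Since 4 ≥ 3, a proper 4-coloring certainly exists.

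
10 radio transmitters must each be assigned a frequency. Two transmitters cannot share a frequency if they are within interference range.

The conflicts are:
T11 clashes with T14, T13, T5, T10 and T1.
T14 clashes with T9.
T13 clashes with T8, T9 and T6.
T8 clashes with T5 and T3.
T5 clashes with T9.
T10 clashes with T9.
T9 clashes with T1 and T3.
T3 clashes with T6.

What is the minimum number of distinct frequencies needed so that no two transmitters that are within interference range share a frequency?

T13 and T8 conflict, so at least 2 frequencies are needed.
2 frequencies suffice: T11=1, T14=2, T13=2, T8=1, T5=2, T10=2, T9=1, T1=2, T3=2, T6=1. Each listed conflict is separated.

2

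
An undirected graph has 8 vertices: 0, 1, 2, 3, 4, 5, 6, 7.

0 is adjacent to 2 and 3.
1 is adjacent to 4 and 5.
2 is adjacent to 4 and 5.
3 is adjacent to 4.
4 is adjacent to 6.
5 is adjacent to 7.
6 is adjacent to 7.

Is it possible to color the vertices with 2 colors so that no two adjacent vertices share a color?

The cycle 7-5-1-4-6-7 has odd length 5, so it cannot be 2-colored; at least 3 colors are needed.
So 2 colors are not enough.

No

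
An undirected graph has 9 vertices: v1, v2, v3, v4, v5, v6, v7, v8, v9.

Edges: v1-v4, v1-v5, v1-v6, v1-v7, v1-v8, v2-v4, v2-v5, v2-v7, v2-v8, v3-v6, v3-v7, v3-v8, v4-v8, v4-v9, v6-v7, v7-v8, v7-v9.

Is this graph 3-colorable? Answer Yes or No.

The chromatic number is 3. v2, v4, v8 are mutually adjacent, so at least 3 colors are needed.
3 colors suffice: color 1 → {v4, v5, v7}; color 2 → {v1, v2, v3, v9}; color 3 → {v6, v8}.
That is already a proper 3-coloring.

Yes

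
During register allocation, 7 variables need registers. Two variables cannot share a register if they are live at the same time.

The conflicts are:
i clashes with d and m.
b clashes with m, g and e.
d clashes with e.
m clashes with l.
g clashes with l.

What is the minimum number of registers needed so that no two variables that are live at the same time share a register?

The cycle e-b-m-i-d-e has odd length 5, so it cannot be 2-colored; at least 3 registers are needed.
Using 3 registers: i=2, b=2, d=1, m=1, g=1, e=3, l=2. No two conflicting variables share a register.

3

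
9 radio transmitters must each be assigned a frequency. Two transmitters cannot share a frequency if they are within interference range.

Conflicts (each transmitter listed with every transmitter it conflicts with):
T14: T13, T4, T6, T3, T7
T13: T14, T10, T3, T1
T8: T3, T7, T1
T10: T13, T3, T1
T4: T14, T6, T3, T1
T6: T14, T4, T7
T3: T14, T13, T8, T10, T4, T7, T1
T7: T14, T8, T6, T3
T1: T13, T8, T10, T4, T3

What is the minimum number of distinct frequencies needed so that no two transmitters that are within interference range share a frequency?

4

T13, T10, T3, T1 all conflict with each other, so at least 4 frequencies are needed.
4 frequencies suffice: frequency 1 → {T6, T3}; frequency 2 → {T14, T1}; frequency 3 → {T13, T4, T7}; frequency 4 → {T8, T10}. No two conflicting transmitters share a frequency.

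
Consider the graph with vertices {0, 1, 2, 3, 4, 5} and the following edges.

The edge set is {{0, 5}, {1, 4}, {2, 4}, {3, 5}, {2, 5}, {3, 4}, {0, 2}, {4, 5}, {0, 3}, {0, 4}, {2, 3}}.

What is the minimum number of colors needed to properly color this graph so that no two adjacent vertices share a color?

0, 2, 3, 4, 5 are pairwise adjacent (a clique of size 5), so at least 5 colors are needed.
A valid assignment using 5 colors: 0=yellow, 1=blue, 2=blue, 3=green, 4=red, 5=purple. Each edge has distinct colors on its endpoints.

5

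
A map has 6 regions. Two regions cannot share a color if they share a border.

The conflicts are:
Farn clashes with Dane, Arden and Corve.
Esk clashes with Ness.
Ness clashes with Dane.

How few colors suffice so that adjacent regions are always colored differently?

Farn and Arden conflict, so at least 2 colors are needed.
2 colors suffice: Farn=1, Esk=2, Ness=1, Dane=2, Arden=2, Corve=2. Each listed conflict is separated.

2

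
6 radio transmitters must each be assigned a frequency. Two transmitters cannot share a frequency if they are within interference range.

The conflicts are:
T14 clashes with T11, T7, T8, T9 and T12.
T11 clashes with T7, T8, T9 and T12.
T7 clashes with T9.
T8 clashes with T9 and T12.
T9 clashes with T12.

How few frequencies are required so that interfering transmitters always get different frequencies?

5

T14, T11, T8, T9, T12 all conflict with each other, so at least 5 frequencies are needed.
Using 5 frequencies: T14=2, T11=3, T7=4, T8=5, T9=1, T12=4. No two conflicting transmitters share a frequency.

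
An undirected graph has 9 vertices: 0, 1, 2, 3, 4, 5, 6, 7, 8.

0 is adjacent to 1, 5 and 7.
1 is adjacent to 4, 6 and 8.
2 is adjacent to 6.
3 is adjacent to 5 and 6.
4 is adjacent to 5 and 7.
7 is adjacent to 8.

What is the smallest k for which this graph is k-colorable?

The cycle 5-4-1-6-3-5 has odd length 5, so it cannot be 2-colored; at least 3 colors are needed.
A valid assignment using 3 colors: 0=blue, 1=red, 2=red, 3=green, 4=blue, 5=red, 6=blue, 7=red, 8=blue. Every edge joins two different colors.

3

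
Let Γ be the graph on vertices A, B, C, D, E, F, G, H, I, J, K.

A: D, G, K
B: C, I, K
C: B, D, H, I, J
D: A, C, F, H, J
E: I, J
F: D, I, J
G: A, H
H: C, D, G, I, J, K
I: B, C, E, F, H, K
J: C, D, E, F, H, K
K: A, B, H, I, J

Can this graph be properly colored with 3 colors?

No

C, D, H, J are mutually adjacent (a clique of size 4), so at least 4 colors are needed.
So 3 colors are not enough.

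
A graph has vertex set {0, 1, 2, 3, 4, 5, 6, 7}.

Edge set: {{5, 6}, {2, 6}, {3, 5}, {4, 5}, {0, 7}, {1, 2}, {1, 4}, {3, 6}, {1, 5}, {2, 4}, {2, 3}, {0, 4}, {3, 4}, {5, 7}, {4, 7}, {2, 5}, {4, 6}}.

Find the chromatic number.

2, 3, 4, 5, 6 form a clique, so at least 5 colors are needed.
One proper 5-coloring: 0=b, 1=d, 2=c, 3=d, 4=a, 5=b, 6=e, 7=c. Each edge has distinct colors on its endpoints.

5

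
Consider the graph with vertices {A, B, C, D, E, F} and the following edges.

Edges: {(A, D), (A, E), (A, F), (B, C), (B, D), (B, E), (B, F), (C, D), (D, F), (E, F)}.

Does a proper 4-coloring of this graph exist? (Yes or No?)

Yes

The chromatic number is 3. A, D, F are mutually adjacent, so at least 3 colors are needed.
3 colors suffice: color 1 → {D, E}; color 2 → {C, F}; color 3 → {A, B}.
Since 4 ≥ 3, a proper 4-coloring certainly exists.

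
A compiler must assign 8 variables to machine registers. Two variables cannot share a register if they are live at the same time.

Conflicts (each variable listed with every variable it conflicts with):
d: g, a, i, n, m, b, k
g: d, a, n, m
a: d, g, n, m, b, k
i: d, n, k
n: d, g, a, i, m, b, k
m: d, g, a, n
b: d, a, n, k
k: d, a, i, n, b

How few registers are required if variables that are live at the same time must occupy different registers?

d, g, a, n, m pairwise conflict, so at least 5 registers are needed.
5 registers suffice: register 1 → {d}; register 2 → {n}; register 3 → {a, i}; register 4 → {m, k}; register 5 → {g, b}. Each listed conflict is separated.

5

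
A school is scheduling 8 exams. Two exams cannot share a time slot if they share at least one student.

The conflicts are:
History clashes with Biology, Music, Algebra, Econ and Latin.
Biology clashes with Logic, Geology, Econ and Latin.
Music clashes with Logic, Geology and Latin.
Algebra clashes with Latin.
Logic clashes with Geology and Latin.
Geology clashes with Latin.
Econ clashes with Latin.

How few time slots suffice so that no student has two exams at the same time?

History, Biology, Econ, Latin pairwise conflict, so at least 4 time slots are needed.
4 time slots suffice: time slot 1 → {Latin}; time slot 2 → {History, Geology}; time slot 3 → {Biology, Music, Algebra}; time slot 4 → {Logic, Econ}. Every pair that conflicts lands in different time slots.

4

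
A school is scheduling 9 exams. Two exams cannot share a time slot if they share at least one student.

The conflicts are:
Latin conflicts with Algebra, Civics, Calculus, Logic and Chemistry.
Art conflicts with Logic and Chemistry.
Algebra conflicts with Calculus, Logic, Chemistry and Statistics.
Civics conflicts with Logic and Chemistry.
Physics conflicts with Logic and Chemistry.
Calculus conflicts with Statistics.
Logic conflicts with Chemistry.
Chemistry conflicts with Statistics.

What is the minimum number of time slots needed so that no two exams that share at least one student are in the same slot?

Latin, Algebra, Logic, Chemistry pairwise conflict, so at least 4 time slots are needed.
A valid assignment using 4 time slots: Latin=4, Art=3, Algebra=3, Civics=3, Physics=3, Calculus=1, Logic=2, Chemistry=1, Statistics=2. Each listed conflict is separated.

4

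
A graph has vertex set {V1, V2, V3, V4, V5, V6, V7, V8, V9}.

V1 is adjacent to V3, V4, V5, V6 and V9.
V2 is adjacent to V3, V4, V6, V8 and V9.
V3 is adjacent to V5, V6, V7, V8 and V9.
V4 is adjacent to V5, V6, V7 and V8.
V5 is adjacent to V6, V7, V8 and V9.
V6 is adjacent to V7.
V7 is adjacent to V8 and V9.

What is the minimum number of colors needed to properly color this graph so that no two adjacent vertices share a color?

V1, V4, V5, V6 are pairwise adjacent (a clique of size 4), so at least 4 colors are needed.
One proper 4-coloring: V1=yellow, V2=red, V3=blue, V4=blue, V5=red, V6=green, V7=yellow, V8=green, V9=green. No two adjacent vertices share a color.

4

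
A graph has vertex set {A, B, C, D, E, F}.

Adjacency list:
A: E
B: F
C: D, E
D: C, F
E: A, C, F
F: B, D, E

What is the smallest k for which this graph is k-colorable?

2

C and D are adjacent, so at least 2 colors are needed.
One proper 2-coloring: A=1, B=2, C=1, D=2, E=2, F=1. Each edge has distinct colors on its endpoints.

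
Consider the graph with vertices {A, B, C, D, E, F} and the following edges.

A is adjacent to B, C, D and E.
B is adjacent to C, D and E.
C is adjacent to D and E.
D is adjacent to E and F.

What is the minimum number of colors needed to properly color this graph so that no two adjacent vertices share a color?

A, B, C, D, E are mutually adjacent (a clique of size 5), so at least 5 colors are needed.
A valid assignment using 5 colors: A=5, B=2, C=3, D=1, E=4, F=2. Every edge joins two different colors.

5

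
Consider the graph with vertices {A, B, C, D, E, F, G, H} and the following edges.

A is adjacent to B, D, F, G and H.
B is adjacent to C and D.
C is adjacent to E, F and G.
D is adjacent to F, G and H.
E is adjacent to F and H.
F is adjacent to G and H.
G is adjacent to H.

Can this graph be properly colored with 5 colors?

Yes

The chromatic number is 5. A, D, F, G, H are pairwise adjacent (a clique of size 5), so at least 5 colors are needed.
5 colors suffice: A=purple, B=red, C=blue, D=yellow, E=green, F=red, G=green, H=blue.
That is already a proper 5-coloring.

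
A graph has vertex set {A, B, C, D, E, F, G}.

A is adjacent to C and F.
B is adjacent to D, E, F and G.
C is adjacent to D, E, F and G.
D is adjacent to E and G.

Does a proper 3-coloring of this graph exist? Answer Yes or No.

Yes

The chromatic number is 3. A, C, F are pairwise adjacent, so at least 3 colors are needed.
3 colors suffice: color 1 → {B, C}; color 2 → {D, F}; color 3 → {A, E, G}.
That is already a proper 3-coloring.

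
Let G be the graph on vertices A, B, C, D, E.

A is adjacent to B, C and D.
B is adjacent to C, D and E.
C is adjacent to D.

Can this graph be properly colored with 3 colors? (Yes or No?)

A, B, C, D are pairwise adjacent (a clique of size 4), so at least 4 colors are needed.
So 3 colors are not enough.

No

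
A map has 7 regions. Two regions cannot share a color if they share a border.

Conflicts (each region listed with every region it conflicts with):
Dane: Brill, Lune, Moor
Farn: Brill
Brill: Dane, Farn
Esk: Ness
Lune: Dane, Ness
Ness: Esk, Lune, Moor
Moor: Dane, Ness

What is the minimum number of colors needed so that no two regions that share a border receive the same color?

Farn and Brill conflict, so at least 2 colors are needed.
A valid assignment using 2 colors: Dane=1, Farn=1, Brill=2, Esk=2, Lune=2, Ness=1, Moor=2. Every pair that conflicts lands in different colors.

2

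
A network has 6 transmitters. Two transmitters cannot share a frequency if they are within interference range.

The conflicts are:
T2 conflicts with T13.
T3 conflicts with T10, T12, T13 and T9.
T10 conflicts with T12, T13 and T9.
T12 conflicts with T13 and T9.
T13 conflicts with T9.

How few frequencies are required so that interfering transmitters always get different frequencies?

T3, T10, T12, T13, T9 are mutually in conflict, so at least 5 frequencies are needed.
A valid assignment using 5 frequencies: T2=2, T3=5, T10=2, T12=3, T13=1, T9=4. Every pair that conflicts lands in different frequencies.

5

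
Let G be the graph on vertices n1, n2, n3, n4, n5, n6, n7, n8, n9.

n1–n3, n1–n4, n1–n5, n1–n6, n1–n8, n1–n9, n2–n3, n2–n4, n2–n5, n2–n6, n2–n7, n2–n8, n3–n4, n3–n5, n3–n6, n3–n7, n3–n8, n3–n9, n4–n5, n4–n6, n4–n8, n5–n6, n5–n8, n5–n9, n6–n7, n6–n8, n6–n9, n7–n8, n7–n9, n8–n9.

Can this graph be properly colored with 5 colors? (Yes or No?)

No

n1, n3, n4, n5, n6, n8 form a clique, so at least 6 colors are needed.
So 5 colors are not enough.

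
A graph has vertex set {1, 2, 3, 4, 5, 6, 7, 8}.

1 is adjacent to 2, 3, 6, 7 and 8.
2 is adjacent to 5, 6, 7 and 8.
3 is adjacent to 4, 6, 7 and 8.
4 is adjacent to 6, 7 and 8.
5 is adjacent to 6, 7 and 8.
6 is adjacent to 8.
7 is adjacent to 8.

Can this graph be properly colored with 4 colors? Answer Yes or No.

Yes

The chromatic number is 4. 2, 5, 7, 8 are mutually adjacent (a clique of size 4), so at least 4 colors are needed.
4 colors suffice: color red → {8}; color blue → {6, 7}; color green → {2, 3}; color yellow → {1, 4, 5}.
That is already a proper 4-coloring.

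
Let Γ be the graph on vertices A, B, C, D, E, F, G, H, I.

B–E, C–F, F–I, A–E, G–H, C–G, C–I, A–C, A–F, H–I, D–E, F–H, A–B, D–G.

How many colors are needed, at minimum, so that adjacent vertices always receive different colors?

F, H, I are pairwise adjacent, so at least 3 colors are needed.
3 colors suffice: color red → {E, F, G}; color blue → {A, D, I}; color green → {B, C, H}. No two adjacent vertices share a color.

3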